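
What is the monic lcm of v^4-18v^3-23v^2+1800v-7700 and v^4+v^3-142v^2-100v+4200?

v^6-17v^5-83v^4+2533v^3-4934v^2-83300v+323400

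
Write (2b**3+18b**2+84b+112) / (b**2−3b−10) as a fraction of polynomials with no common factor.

(2b**2+14b+56)/(b−5)

Euclidean algorithm in ℚ[b]:
  2b**3+18b**2+84b+112 = (2b+24)(b**2−3b−10) + (176b+352)
  b**2−3b−10 = ((1/176)b−5/176)(176b+352) + (0)
Last nonzero remainder: 176b+352. Dividing through by 176 gives the monic gcd b+2.
Cancel b+2 from numerator and denominator to get the reduced form.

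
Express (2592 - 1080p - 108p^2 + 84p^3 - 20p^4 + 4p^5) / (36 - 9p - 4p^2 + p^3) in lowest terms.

(-288 + 120p - 20p^2 + 4p^3)/(-4 + p)

Apply the Euclidean algorithm:
  4p^5 - 20p^4 + 84p^3 - 108p^2 - 1080p + 2592 = (4p^2 - 4p + 104)(p^3 - 4p^2 - 9p + 36) + (128p^2 - 1152)
  p^3 - 4p^2 - 9p + 36 = ((1/128)p - 1/32)(128p^2 - 1152) + (0)
Last nonzero remainder: 128p^2 - 1152. Dividing through by 128 gives the monic gcd p^2 - 9.
Cancel p^2 - 9 from numerator and denominator to get the reduced form.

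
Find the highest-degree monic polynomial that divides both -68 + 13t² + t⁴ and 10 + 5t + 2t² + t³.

2 + t

By polynomial division,
  t⁴ + 13t² - 68 = (t - 2)(t³ + 2t² + 5t + 10) + (12t² - 48)
  t³ + 2t² + 5t + 10 = ((1/12)t + 1/6)(12t² - 48) + (9t + 18)
  12t² - 48 = ((4/3)t - 8/3)(9t + 18) + (0)
Last nonzero remainder: 9t + 18. Dividing through by 9 gives the monic gcd t + 2.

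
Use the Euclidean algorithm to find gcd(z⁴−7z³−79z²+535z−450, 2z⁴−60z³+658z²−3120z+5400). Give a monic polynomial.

z²−15z+50

Apply the Euclidean algorithm:
  z⁴−7z³−79z²+535z−450 = (1/2)(2z⁴−60z³+658z²−3120z+5400) + (23z³−408z²+2095z−3150)
  2z⁴−60z³+658z²−3120z+5400 = ((2/23)z−564/529)(23z³−408z²+2095z−3150) + ((21600/529)z²−(324000/529)z+1080000/529)
  23z³−408z²+2095z−3150 = ((12167/21600)z−3703/2400)((21600/529)z²−(324000/529)z+1080000/529) + (0)
Last nonzero remainder: (21600/529)z²−(324000/529)z+1080000/529. Dividing through by 21600/529 gives the monic gcd z²−15z+50.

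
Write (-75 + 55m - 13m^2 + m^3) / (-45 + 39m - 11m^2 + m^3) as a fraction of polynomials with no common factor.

Repeated division with remainder:
  m^3 - 13m^2 + 55m - 75 = (m^3 - 11m^2 + 39m - 45) + (-2m^2 + 16m - 30)
  m^3 - 11m^2 + 39m - 45 = (-(1/2)m + 3/2)(-2m^2 + 16m - 30) + (0)
Last nonzero remainder: -2m^2 + 16m - 30. Dividing through by -2 gives the monic gcd m^2 - 8m + 15.
Cancel m^2 - 8m + 15 from numerator and denominator to get the reduced form.

(-5 + m)/(-3 + m)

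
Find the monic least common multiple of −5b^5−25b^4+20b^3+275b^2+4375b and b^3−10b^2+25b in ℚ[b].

By polynomial division,
  −5b^5−25b^4+20b^3+275b^2+4375b = (−5b^2−75b−605)(b^3−10b^2+25b) + (−3900b^2+19500b)
  b^3−10b^2+25b = (−(1/3900)b+1/780)(−3900b^2+19500b) + (0)
Last nonzero remainder: −3900b^2+19500b. Dividing through by −3900 gives the monic gcd b^2−5b.
Then lcm(f, g) = f·g / gcd(f, g); expanding and making the result monic gives the answer.

b^6−29b^4−35b^3−600b^2+4375b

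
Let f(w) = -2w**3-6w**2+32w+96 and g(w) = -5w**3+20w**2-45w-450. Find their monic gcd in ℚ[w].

w+3

Apply the Euclidean algorithm:
  -2w**3-6w**2+32w+96 = (2/5)(-5w**3+20w**2-45w-450) + (-14w**2+50w+276)
  -5w**3+20w**2-45w-450 = ((5/14)w-15/98)(-14w**2+50w+276) + (-(6660/49)w-19980/49)
  -14w**2+50w+276 = ((343/3330)w-1127/1665)(-(6660/49)w-19980/49) + (0)
Last nonzero remainder: -(6660/49)w-19980/49. Dividing through by -6660/49 gives the monic gcd w+3.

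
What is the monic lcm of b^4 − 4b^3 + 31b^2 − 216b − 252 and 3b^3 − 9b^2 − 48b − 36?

b^5 − 2b^4 + 23b^3 − 154b^2 − 684b − 504

Euclidean algorithm in ℚ[b]:
  b^4 − 4b^3 + 31b^2 − 216b − 252 = ((1/3)b − 1/3)(3b^3 − 9b^2 − 48b − 36) + (44b^2 − 220b − 264)
  3b^3 − 9b^2 − 48b − 36 = ((3/44)b + 3/22)(44b^2 − 220b − 264) + (0)
Last nonzero remainder: 44b^2 − 220b − 264. Dividing through by 44 gives the monic gcd b^2 − 5b − 6.
Then lcm(f, g) = f·g / gcd(f, g); expanding and making the result monic gives the answer.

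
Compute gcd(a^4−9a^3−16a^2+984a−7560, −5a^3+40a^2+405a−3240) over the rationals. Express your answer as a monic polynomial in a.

a−9

Repeated division with remainder:
  a^4−9a^3−16a^2+984a−7560 = (−(1/5)a+1/5)(−5a^3+40a^2+405a−3240) + (57a^2+255a−6912)
  −5a^3+40a^2+405a−3240 = (−(5/57)a+395/361)(57a^2+255a−6912) + (−(173400/361)a+1560600/361)
  57a^2+255a−6912 = (−(6859/57800)a−11552/7225)(−(173400/361)a+1560600/361) + (0)
Last nonzero remainder: −(173400/361)a+1560600/361. Dividing through by −173400/361 gives the monic gcd a−9.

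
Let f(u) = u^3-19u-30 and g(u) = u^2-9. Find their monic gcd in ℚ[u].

Apply the Euclidean algorithm:
  u^3-19u-30 = (u)(u^2-9) + (-10u-30)
  u^2-9 = (-(1/10)u+3/10)(-10u-30) + (0)
Last nonzero remainder: -10u-30. Dividing through by -10 gives the monic gcd u+3.

u+3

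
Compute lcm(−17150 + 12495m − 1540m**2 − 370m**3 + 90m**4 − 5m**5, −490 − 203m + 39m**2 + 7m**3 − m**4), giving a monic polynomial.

6860 − 1568m − 1883m**2 + 456m**3 + 38m**4 − 16m**5 + m**6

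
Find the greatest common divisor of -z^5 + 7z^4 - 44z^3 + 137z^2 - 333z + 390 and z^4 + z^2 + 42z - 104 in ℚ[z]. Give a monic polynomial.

By polynomial division,
  -z^5 + 7z^4 - 44z^3 + 137z^2 - 333z + 390 = (-z + 7)(z^4 + z^2 + 42z - 104) + (-43z^3 + 172z^2 - 731z + 1118)
  z^4 + z^2 + 42z - 104 = (-(1/43)z - 4/43)(-43z^3 + 172z^2 - 731z + 1118) + (0)
Last nonzero remainder: -43z^3 + 172z^2 - 731z + 1118. Dividing through by -43 gives the monic gcd z^3 - 4z^2 + 17z - 26.

z^3 - 4z^2 + 17z - 26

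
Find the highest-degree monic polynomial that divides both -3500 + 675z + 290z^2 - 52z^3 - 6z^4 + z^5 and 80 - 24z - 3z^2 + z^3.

Repeated division with remainder:
  z^5 - 6z^4 - 52z^3 + 290z^2 + 675z - 3500 = (z^2 - 3z - 37)(z^3 - 3z^2 - 24z + 80) + (27z^2 + 27z - 540)
  z^3 - 3z^2 - 24z + 80 = ((1/27)z - 4/27)(27z^2 + 27z - 540) + (0)
Last nonzero remainder: 27z^2 + 27z - 540. Dividing through by 27 gives the monic gcd z^2 + z - 20.

-20 + z + z^2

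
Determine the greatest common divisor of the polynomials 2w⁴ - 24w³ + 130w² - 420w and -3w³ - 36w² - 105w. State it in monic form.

By polynomial division,
  2w⁴ - 24w³ + 130w² - 420w = (-(2/3)w + 16)(-3w³ - 36w² - 105w) + (636w² + 1260w)
  -3w³ - 36w² - 105w = (-(1/212)w - 531/11236)(636w² + 1260w) + (-(127680/2809)w)
  636w² + 1260w = (-(148877/10640)w - 8427/304)(-(127680/2809)w) + (0)
Last nonzero remainder: -(127680/2809)w. Dividing through by -127680/2809 gives the monic gcd w.

w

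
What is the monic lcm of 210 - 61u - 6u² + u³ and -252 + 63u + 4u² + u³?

17640 - 3654u - 721u² - 19u³ + u⁴ + u⁵

Repeated division with remainder:
  u³ - 6u² - 61u + 210 = (u³ + 4u² + 63u - 252) + (-10u² - 124u + 462)
  u³ + 4u² + 63u - 252 = (-(1/10)u + 21/25)(-10u² - 124u + 462) + ((5334/25)u - 16002/25)
  -10u² - 124u + 462 = (-(125/2667)u - 275/381)((5334/25)u - 16002/25) + (0)
Last nonzero remainder: (5334/25)u - 16002/25. Dividing through by 5334/25 gives the monic gcd u - 3.
Then lcm(f, g) = f·g / gcd(f, g); expanding and making the result monic gives the answer.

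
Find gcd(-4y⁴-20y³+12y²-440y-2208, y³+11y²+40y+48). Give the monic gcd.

y+4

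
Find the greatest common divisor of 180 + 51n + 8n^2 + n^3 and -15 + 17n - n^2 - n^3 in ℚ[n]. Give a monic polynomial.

5 + n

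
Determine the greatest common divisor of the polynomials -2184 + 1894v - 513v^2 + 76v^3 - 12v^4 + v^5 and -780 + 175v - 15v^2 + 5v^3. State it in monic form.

-156 + 35v - 3v^2 + v^3

Euclidean algorithm in ℚ[v]:
  v^5 - 12v^4 + 76v^3 - 513v^2 + 1894v - 2184 = ((1/5)v^2 - (9/5)v + 14/5)(5v^3 - 15v^2 + 175v - 780) + (0)
Last nonzero remainder: 5v^3 - 15v^2 + 175v - 780. Dividing through by 5 gives the monic gcd v^3 - 3v^2 + 35v - 156.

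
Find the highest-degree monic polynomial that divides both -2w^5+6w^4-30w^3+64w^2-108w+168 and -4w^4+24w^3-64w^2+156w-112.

w^2-w+7

Apply the Euclidean algorithm:
  -2w^5+6w^4-30w^3+64w^2-108w+168 = ((1/2)w+3/2)(-4w^4+24w^3-64w^2+156w-112) + (-34w^3+82w^2-286w+336)
  -4w^4+24w^3-64w^2+156w-112 = ((2/17)w-122/289)(-34w^3+82w^2-286w+336) + ((1232/289)w^2-(1232/289)w+8624/289)
  -34w^3+82w^2-286w+336 = (-(4913/616)w+867/77)((1232/289)w^2-(1232/289)w+8624/289) + (0)
Last nonzero remainder: (1232/289)w^2-(1232/289)w+8624/289. Dividing through by 1232/289 gives the monic gcd w^2-w+7.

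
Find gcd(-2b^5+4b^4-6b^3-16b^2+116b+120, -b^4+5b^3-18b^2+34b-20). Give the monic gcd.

b^2-2b+10

By polynomial division,
  -2b^5+4b^4-6b^3-16b^2+116b+120 = (2b+6)(-b^4+5b^3-18b^2+34b-20) + (24b^2-48b+240)
  -b^4+5b^3-18b^2+34b-20 = (-(1/24)b^2+(1/8)b-1/12)(24b^2-48b+240) + (0)
Last nonzero remainder: 24b^2-48b+240. Dividing through by 24 gives the monic gcd b^2-2b+10.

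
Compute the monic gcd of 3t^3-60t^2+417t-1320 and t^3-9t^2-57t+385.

Apply the Euclidean algorithm:
  3t^3-60t^2+417t-1320 = (3)(t^3-9t^2-57t+385) + (-33t^2+588t-2475)
  t^3-9t^2-57t+385 = (-(1/33)t-97/363)(-33t^2+588t-2475) + ((3040/121)t-3040/11)
  -33t^2+588t-2475 = (-(3993/3040)t+5445/608)((3040/121)t-3040/11) + (0)
Last nonzero remainder: (3040/121)t-3040/11. Dividing through by 3040/121 gives the monic gcd t-11.

t-11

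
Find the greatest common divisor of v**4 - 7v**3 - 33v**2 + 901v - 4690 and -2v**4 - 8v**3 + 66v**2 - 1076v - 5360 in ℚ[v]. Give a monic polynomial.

Euclidean algorithm in ℚ[v]:
  v**4 - 7v**3 - 33v**2 + 901v - 4690 = (-1/2)(-2v**4 - 8v**3 + 66v**2 - 1076v - 5360) + (-11v**3 + 363v - 7370)
  -2v**4 - 8v**3 + 66v**2 - 1076v - 5360 = ((2/11)v + 8/11)(-11v**3 + 363v - 7370) + (0)
Last nonzero remainder: -11v**3 + 363v - 7370. Dividing through by -11 gives the monic gcd v**3 - 33v + 670.

v**3 - 33v + 670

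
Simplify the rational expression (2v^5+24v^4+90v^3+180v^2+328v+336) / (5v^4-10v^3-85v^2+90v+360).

By polynomial division,
  2v^5+24v^4+90v^3+180v^2+328v+336 = ((2/5)v+28/5)(5v^4-10v^3-85v^2+90v+360) + (180v^3+620v^2-320v-1680)
  5v^4-10v^3-85v^2+90v+360 = ((1/36)v-49/324)(180v^3+620v^2-320v-1680) + ((1430/81)v^2+(7150/81)v+2860/27)
  180v^3+620v^2-320v-1680 = ((1458/143)v-2268/143)((1430/81)v^2+(7150/81)v+2860/27) + (0)
Last nonzero remainder: (1430/81)v^2+(7150/81)v+2860/27. Dividing through by 1430/81 gives the monic gcd v^2+5v+6.
Cancel v^2+5v+6 from numerator and denominator to get the reduced form.

(2v^3+14v^2+8v+56)/(5v^2-35v+60)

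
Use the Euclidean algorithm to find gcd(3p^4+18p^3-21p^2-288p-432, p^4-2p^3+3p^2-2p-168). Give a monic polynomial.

p^2-p-12

Apply the Euclidean algorithm:
  3p^4+18p^3-21p^2-288p-432 = (3)(p^4-2p^3+3p^2-2p-168) + (24p^3-30p^2-282p+72)
  p^4-2p^3+3p^2-2p-168 = ((1/24)p-1/32)(24p^3-30p^2-282p+72) + ((221/16)p^2-(221/16)p-663/4)
  24p^3-30p^2-282p+72 = ((384/221)p-96/221)((221/16)p^2-(221/16)p-663/4) + (0)
Last nonzero remainder: (221/16)p^2-(221/16)p-663/4. Dividing through by 221/16 gives the monic gcd p^2-p-12.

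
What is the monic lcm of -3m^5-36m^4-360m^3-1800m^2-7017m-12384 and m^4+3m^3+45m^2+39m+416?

m^7+12m^6+133m^5+756m^4+3899m^3+11928m^2+30407m+53664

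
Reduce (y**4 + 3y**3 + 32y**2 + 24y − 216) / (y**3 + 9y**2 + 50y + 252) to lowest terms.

(y**2 + y − 6)/(y + 7)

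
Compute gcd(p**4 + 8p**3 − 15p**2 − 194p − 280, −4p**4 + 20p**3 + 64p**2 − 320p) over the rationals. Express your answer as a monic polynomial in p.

Repeated division with remainder:
  p**4 + 8p**3 − 15p**2 − 194p − 280 = (−1/4)(−4p**4 + 20p**3 + 64p**2 − 320p) + (13p**3 + p**2 − 274p − 280)
  −4p**4 + 20p**3 + 64p**2 − 320p = (−(4/13)p + 264/169)(13p**3 + p**2 − 274p − 280) + (−(3696/169)p**2 + (3696/169)p + 73920/169)
  13p**3 + p**2 − 274p − 280 = (−(2197/3696)p − 169/264)(−(3696/169)p**2 + (3696/169)p + 73920/169) + (0)
Last nonzero remainder: −(3696/169)p**2 + (3696/169)p + 73920/169. Dividing through by −3696/169 gives the monic gcd p**2 − p − 20.

p**2 − p − 20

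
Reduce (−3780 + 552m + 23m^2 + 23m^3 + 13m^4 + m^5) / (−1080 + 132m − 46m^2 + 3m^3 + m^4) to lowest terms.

Apply the Euclidean algorithm:
  m^5 + 13m^4 + 23m^3 + 23m^2 + 552m − 3780 = (m + 10)(m^4 + 3m^3 − 46m^2 + 132m − 1080) + (39m^3 + 351m^2 + 312m + 7020)
  m^4 + 3m^3 − 46m^2 + 132m − 1080 = ((1/39)m − 2/13)(39m^3 + 351m^2 + 312m + 7020) + (0)
Last nonzero remainder: 39m^3 + 351m^2 + 312m + 7020. Dividing through by 39 gives the monic gcd m^3 + 9m^2 + 8m + 180.
Cancel m^3 + 9m^2 + 8m + 180 from numerator and denominator to get the reduced form.

(−21 + 4m + m^2)/(−6 + m)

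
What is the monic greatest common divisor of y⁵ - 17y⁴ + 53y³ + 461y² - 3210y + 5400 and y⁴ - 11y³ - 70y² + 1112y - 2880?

y² - 13y + 36

Repeated division with remainder:
  y⁵ - 17y⁴ + 53y³ + 461y² - 3210y + 5400 = (y - 6)(y⁴ - 11y³ - 70y² + 1112y - 2880) + (57y³ - 1071y² + 6342y - 11880)
  y⁴ - 11y³ - 70y² + 1112y - 2880 = ((1/57)y + 148/1083)(57y³ - 1071y² + 6342y - 11880) + (-(12600/361)y² + (163800/361)y - 453600/361)
  57y³ - 1071y² + 6342y - 11880 = (-(6859/4200)y + 3971/420)(-(12600/361)y² + (163800/361)y - 453600/361) + (0)
Last nonzero remainder: -(12600/361)y² + (163800/361)y - 453600/361. Dividing through by -12600/361 gives the monic gcd y² - 13y + 36.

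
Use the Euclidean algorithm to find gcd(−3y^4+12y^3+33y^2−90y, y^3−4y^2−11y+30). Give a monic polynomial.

y^3−4y^2−11y+30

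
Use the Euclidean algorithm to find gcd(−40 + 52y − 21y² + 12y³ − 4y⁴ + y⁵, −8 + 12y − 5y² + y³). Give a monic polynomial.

−8 + 12y − 5y² + y³

Apply the Euclidean algorithm:
  y⁵ − 4y⁴ + 12y³ − 21y² + 52y − 40 = (y² + y + 5)(y³ − 5y² + 12y − 8) + (0)
The last nonzero remainder y³ − 5y² + 12y − 8 is already monic.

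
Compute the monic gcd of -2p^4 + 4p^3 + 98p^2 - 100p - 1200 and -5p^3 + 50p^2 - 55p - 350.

p - 5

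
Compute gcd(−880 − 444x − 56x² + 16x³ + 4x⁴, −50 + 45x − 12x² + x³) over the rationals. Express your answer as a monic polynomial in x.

Apply the Euclidean algorithm:
  4x⁴ + 16x³ − 56x² − 444x − 880 = (4x + 64)(x³ − 12x² + 45x − 50) + (532x² − 3124x + 2320)
  x³ − 12x² + 45x − 50 = ((1/532)x − 815/70756)(532x² − 3124x + 2320) + ((82350/17689)x − 411750/17689)
  532x² − 3124x + 2320 = ((4705274/41175)x − 4103848/41175)((82350/17689)x − 411750/17689) + (0)
Last nonzero remainder: (82350/17689)x − 411750/17689. Dividing through by 82350/17689 gives the monic gcd x − 5.

−5 + x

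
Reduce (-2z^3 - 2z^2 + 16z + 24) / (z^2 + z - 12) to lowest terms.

(-2z^2 - 8z - 8)/(z + 4)

Apply the Euclidean algorithm:
  -2z^3 - 2z^2 + 16z + 24 = (-2z)(z^2 + z - 12) + (-8z + 24)
  z^2 + z - 12 = (-(1/8)z - 1/2)(-8z + 24) + (0)
Last nonzero remainder: -8z + 24. Dividing through by -8 gives the monic gcd z - 3.
Cancel z - 3 from numerator and denominator to get the reduced form.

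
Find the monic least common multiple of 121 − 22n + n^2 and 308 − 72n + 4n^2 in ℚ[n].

−847 + 275n − 29n^2 + n^3

Repeated division with remainder:
  n^2 − 22n + 121 = (1/4)(4n^2 − 72n + 308) + (−4n + 44)
  4n^2 − 72n + 308 = (−n + 7)(−4n + 44) + (0)
Last nonzero remainder: −4n + 44. Dividing through by −4 gives the monic gcd n − 11.
Then lcm(f, g) = f·g / gcd(f, g); expanding and making the result monic gives the answer.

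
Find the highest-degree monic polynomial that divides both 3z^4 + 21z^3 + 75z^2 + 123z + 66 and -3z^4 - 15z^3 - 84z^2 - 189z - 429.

z^2 + 4z + 11

By polynomial division,
  3z^4 + 21z^3 + 75z^2 + 123z + 66 = (-1)(-3z^4 - 15z^3 - 84z^2 - 189z - 429) + (6z^3 - 9z^2 - 66z - 363)
  -3z^4 - 15z^3 - 84z^2 - 189z - 429 = (-(1/2)z - 13/4)(6z^3 - 9z^2 - 66z - 363) + (-(585/4)z^2 - 585z - 6435/4)
  6z^3 - 9z^2 - 66z - 363 = (-(8/195)z + 44/195)(-(585/4)z^2 - 585z - 6435/4) + (0)
Last nonzero remainder: -(585/4)z^2 - 585z - 6435/4. Dividing through by -585/4 gives the monic gcd z^2 + 4z + 11.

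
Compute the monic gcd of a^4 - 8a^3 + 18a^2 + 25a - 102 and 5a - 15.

a - 3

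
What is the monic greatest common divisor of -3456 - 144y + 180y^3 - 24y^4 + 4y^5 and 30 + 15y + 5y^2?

Apply the Euclidean algorithm:
  4y^5 - 24y^4 + 180y^3 - 144y - 3456 = ((4/5)y^3 - (36/5)y^2 + (264/5)y - 576/5)(5y^2 + 15y + 30) + (0)
Last nonzero remainder: 5y^2 + 15y + 30. Dividing through by 5 gives the monic gcd y^2 + 3y + 6.

6 + 3y + y^2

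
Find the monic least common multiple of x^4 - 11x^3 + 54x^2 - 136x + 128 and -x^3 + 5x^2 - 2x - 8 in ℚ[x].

x^5 - 10x^4 + 43x^3 - 82x^2 - 8x + 128

Repeated division with remainder:
  x^4 - 11x^3 + 54x^2 - 136x + 128 = (-x + 6)(-x^3 + 5x^2 - 2x - 8) + (22x^2 - 132x + 176)
  -x^3 + 5x^2 - 2x - 8 = (-(1/22)x - 1/22)(22x^2 - 132x + 176) + (0)
Last nonzero remainder: 22x^2 - 132x + 176. Dividing through by 22 gives the monic gcd x^2 - 6x + 8.
Then lcm(f, g) = f·g / gcd(f, g); expanding and making the result monic gives the answer.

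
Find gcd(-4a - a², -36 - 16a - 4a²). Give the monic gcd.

Apply the Euclidean algorithm:
  -a² - 4a = (1/4)(-4a² - 16a - 36) + (9)
  -4a² - 16a - 36 = (-(4/9)a² - (16/9)a - 4)(9) + (0)
The last nonzero remainder is the constant 9, so the polynomials are coprime and gcd = 1.

1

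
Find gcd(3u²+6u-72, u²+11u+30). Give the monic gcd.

Apply the Euclidean algorithm:
  3u²+6u-72 = (3)(u²+11u+30) + (-27u-162)
  u²+11u+30 = (-(1/27)u-5/27)(-27u-162) + (0)
Last nonzero remainder: -27u-162. Dividing through by -27 gives the monic gcd u+6.

u+6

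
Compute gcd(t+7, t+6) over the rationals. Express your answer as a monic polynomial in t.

Euclidean algorithm in ℚ[t]:
  t+7 = (t+6) + (1)
  t+6 = (t+6)(1) + (0)
The last nonzero remainder is the constant 1, so the polynomials are coprime and gcd = 1.

1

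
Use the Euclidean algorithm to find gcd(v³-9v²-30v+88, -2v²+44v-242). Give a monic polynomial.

v-11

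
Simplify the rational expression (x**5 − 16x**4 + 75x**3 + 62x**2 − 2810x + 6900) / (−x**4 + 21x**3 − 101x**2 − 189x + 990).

Repeated division with remainder:
  x**5 − 16x**4 + 75x**3 + 62x**2 − 2810x + 6900 = (−x − 5)(−x**4 + 21x**3 − 101x**2 − 189x + 990) + (79x**3 − 632x**2 − 2765x + 11850)
  −x**4 + 21x**3 − 101x**2 − 189x + 990 = (−(1/79)x + 13/79)(79x**3 − 632x**2 − 2765x + 11850) + (−32x**2 + 416x − 960)
  79x**3 − 632x**2 − 2765x + 11850 = (−(79/32)x − 395/32)(−32x**2 + 416x − 960) + (0)
Last nonzero remainder: −32x**2 + 416x − 960. Dividing through by −32 gives the monic gcd x**2 − 13x + 30.
Cancel x**2 − 13x + 30 from numerator and denominator to get the reduced form.

(−x**3 + 3x**2 − 6x − 230)/(x**2 − 8x − 33)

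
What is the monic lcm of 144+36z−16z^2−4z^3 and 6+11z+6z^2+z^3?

−72−126z−55z^2+5z^3+7z^4+z^5

Euclidean algorithm in ℚ[z]:
  −4z^3−16z^2+36z+144 = (−4)(z^3+6z^2+11z+6) + (8z^2+80z+168)
  z^3+6z^2+11z+6 = ((1/8)z−1/2)(8z^2+80z+168) + (30z+90)
  8z^2+80z+168 = ((4/15)z+28/15)(30z+90) + (0)
Last nonzero remainder: 30z+90. Dividing through by 30 gives the monic gcd z+3.
Then lcm(f, g) = f·g / gcd(f, g); expanding and making the result monic gives the answer.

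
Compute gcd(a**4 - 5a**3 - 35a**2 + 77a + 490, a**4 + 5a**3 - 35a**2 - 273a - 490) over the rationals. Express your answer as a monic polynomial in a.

Repeated division with remainder:
  a**4 - 5a**3 - 35a**2 + 77a + 490 = (a**4 + 5a**3 - 35a**2 - 273a - 490) + (-10a**3 + 350a + 980)
  a**4 + 5a**3 - 35a**2 - 273a - 490 = (-(1/10)a - 1/2)(-10a**3 + 350a + 980) + (0)
Last nonzero remainder: -10a**3 + 350a + 980. Dividing through by -10 gives the monic gcd a**3 - 35a - 98.

a**3 - 35a - 98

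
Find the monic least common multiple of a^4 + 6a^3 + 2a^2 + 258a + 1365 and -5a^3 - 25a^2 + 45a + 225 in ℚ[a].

a^6 + 6a^5 - 7a^4 + 204a^3 + 1347a^2 - 2322a - 12285

Euclidean algorithm in ℚ[a]:
  a^4 + 6a^3 + 2a^2 + 258a + 1365 = (-(1/5)a - 1/5)(-5a^3 - 25a^2 + 45a + 225) + (6a^2 + 312a + 1410)
  -5a^3 - 25a^2 + 45a + 225 = (-(5/6)a + 235/6)(6a^2 + 312a + 1410) + (-11000a - 55000)
  6a^2 + 312a + 1410 = (-(3/5500)a - 141/5500)(-11000a - 55000) + (0)
Last nonzero remainder: -11000a - 55000. Dividing through by -11000 gives the monic gcd a + 5.
Then lcm(f, g) = f·g / gcd(f, g); expanding and making the result monic gives the answer.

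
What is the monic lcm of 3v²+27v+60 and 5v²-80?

v³+5v²-16v-80

Apply the Euclidean algorithm:
  3v²+27v+60 = (3/5)(5v²-80) + (27v+108)
  5v²-80 = ((5/27)v-20/27)(27v+108) + (0)
Last nonzero remainder: 27v+108. Dividing through by 27 gives the monic gcd v+4.
Then lcm(f, g) = f·g / gcd(f, g); expanding and making the result monic gives the answer.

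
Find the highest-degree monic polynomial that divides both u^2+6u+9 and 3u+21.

By polynomial division,
  u^2+6u+9 = ((1/3)u−1/3)(3u+21) + (16)
  3u+21 = ((3/16)u+21/16)(16) + (0)
The last nonzero remainder is the constant 16, so the polynomials are coprime and gcd = 1.

1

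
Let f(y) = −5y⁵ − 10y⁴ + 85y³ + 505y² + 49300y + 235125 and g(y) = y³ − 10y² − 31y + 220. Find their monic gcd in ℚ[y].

Apply the Euclidean algorithm:
  −5y⁵ − 10y⁴ + 85y³ + 505y² + 49300y + 235125 = (−5y² − 60y − 670)(y³ − 10y² − 31y + 220) + (−6955y² + 41730y + 382525)
  y³ − 10y² − 31y + 220 = (−(1/6955)y + 4/6955)(−6955y² + 41730y + 382525) + (0)
Last nonzero remainder: −6955y² + 41730y + 382525. Dividing through by −6955 gives the monic gcd y² − 6y − 55.

y² − 6y − 55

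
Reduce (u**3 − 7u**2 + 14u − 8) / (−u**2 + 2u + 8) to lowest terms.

(−u**2 + 3u − 2)/(u + 2)

By polynomial division,
  u**3 − 7u**2 + 14u − 8 = (−u + 5)(−u**2 + 2u + 8) + (12u − 48)
  −u**2 + 2u + 8 = (−(1/12)u − 1/6)(12u − 48) + (0)
Last nonzero remainder: 12u − 48. Dividing through by 12 gives the monic gcd u − 4.
Cancel u − 4 from numerator and denominator to get the reduced form.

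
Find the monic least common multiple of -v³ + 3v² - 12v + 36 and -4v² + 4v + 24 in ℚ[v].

v⁴ - v³ + 6v² - 12v - 72

Repeated division with remainder:
  -v³ + 3v² - 12v + 36 = ((1/4)v - 1/2)(-4v² + 4v + 24) + (-16v + 48)
  -4v² + 4v + 24 = ((1/4)v + 1/2)(-16v + 48) + (0)
Last nonzero remainder: -16v + 48. Dividing through by -16 gives the monic gcd v - 3.
Then lcm(f, g) = f·g / gcd(f, g); expanding and making the result monic gives the answer.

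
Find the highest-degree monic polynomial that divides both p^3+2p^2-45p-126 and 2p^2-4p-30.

p+3

By polynomial division,
  p^3+2p^2-45p-126 = ((1/2)p+2)(2p^2-4p-30) + (-22p-66)
  2p^2-4p-30 = (-(1/11)p+5/11)(-22p-66) + (0)
Last nonzero remainder: -22p-66. Dividing through by -22 gives the monic gcd p+3.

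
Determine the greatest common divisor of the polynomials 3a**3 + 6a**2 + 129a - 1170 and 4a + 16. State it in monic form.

1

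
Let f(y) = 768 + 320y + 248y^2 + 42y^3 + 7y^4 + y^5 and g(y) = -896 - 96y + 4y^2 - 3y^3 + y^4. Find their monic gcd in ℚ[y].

By polynomial division,
  y^5 + 7y^4 + 42y^3 + 248y^2 + 320y + 768 = (y + 10)(y^4 - 3y^3 + 4y^2 - 96y - 896) + (68y^3 + 304y^2 + 2176y + 9728)
  y^4 - 3y^3 + 4y^2 - 96y - 896 = ((1/68)y - 127/1156)(68y^3 + 304y^2 + 2176y + 9728) + ((1560/289)y^2 + 49920/289)
  68y^3 + 304y^2 + 2176y + 9728 = ((4913/390)y + 10982/195)((1560/289)y^2 + 49920/289) + (0)
Last nonzero remainder: (1560/289)y^2 + 49920/289. Dividing through by 1560/289 gives the monic gcd y^2 + 32.

32 + y^2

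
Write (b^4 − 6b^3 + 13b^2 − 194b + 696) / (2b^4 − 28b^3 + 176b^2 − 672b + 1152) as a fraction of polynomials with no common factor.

(b^2 + 4b + 29)/(2b^2 − 8b + 48)

Repeated division with remainder:
  b^4 − 6b^3 + 13b^2 − 194b + 696 = (1/2)(2b^4 − 28b^3 + 176b^2 − 672b + 1152) + (8b^3 − 75b^2 + 142b + 120)
  2b^4 − 28b^3 + 176b^2 − 672b + 1152 = ((1/4)b − 37/32)(8b^3 − 75b^2 + 142b + 120) + ((1721/32)b^2 − (8605/16)b + 5163/4)
  8b^3 − 75b^2 + 142b + 120 = ((256/1721)b + 160/1721)((1721/32)b^2 − (8605/16)b + 5163/4) + (0)
Last nonzero remainder: (1721/32)b^2 − (8605/16)b + 5163/4. Dividing through by 1721/32 gives the monic gcd b^2 − 10b + 24.
Cancel b^2 − 10b + 24 from numerator and denominator to get the reduced form.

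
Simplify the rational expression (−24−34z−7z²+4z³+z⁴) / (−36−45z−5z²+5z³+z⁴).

(2+z)/(3+z)

Repeated division with remainder:
  z⁴+4z³−7z²−34z−24 = (z⁴+5z³−5z²−45z−36) + (−z³−2z²+11z+12)
  z⁴+5z³−5z²−45z−36 = (−z−3)(−z³−2z²+11z+12) + (0)
Last nonzero remainder: −z³−2z²+11z+12. Dividing through by −1 gives the monic gcd z³+2z²−11z−12.
Cancel z³+2z²−11z−12 from numerator and denominator to get the reduced form.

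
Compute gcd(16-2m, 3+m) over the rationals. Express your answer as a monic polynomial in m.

1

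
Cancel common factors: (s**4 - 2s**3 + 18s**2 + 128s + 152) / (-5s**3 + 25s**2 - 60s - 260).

(-s**3 + 4s**2 - 26s - 76)/(5s**2 - 35s + 130)

By polynomial division,
  s**4 - 2s**3 + 18s**2 + 128s + 152 = (-(1/5)s - 3/5)(-5s**3 + 25s**2 - 60s - 260) + (21s**2 + 40s - 4)
  -5s**3 + 25s**2 - 60s - 260 = (-(5/21)s + 725/441)(21s**2 + 40s - 4) + (-(55880/441)s - 111760/441)
  21s**2 + 40s - 4 = (-(9261/55880)s + 441/27940)(-(55880/441)s - 111760/441) + (0)
Last nonzero remainder: -(55880/441)s - 111760/441. Dividing through by -55880/441 gives the monic gcd s + 2.
Cancel s + 2 from numerator and denominator to get the reduced form.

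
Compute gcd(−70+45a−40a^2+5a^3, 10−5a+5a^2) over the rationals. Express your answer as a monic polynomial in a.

2−a+a^2

Apply the Euclidean algorithm:
  5a^3−40a^2+45a−70 = (a−7)(5a^2−5a+10) + (0)
Last nonzero remainder: 5a^2−5a+10. Dividing through by 5 gives the monic gcd a^2−a+2.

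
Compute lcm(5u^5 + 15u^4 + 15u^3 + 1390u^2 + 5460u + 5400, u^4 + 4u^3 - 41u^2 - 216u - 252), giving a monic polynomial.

u^7 - u^6 - 30u^5 + 203u^4 - 83u^3 - 9126u^2 - 27252u - 22680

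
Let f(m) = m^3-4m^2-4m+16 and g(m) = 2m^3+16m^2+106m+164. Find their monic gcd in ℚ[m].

Apply the Euclidean algorithm:
  m^3-4m^2-4m+16 = (1/2)(2m^3+16m^2+106m+164) + (-12m^2-57m-66)
  2m^3+16m^2+106m+164 = (-(1/6)m-13/24)(-12m^2-57m-66) + ((513/8)m+513/4)
  -12m^2-57m-66 = (-(32/171)m-88/171)((513/8)m+513/4) + (0)
Last nonzero remainder: (513/8)m+513/4. Dividing through by 513/8 gives the monic gcd m+2.

m+2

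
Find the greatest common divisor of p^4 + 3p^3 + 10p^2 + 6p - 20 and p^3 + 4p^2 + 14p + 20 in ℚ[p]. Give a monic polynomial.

p^3 + 4p^2 + 14p + 20

Euclidean algorithm in ℚ[p]:
  p^4 + 3p^3 + 10p^2 + 6p - 20 = (p - 1)(p^3 + 4p^2 + 14p + 20) + (0)
The last nonzero remainder p^3 + 4p^2 + 14p + 20 is already monic.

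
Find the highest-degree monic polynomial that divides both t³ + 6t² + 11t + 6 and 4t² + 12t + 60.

Apply the Euclidean algorithm:
  t³ + 6t² + 11t + 6 = ((1/4)t + 3/4)(4t² + 12t + 60) + (-13t - 39)
  4t² + 12t + 60 = (-(4/13)t)(-13t - 39) + (60)
  -13t - 39 = (-(13/60)t - 13/20)(60) + (0)
The last nonzero remainder is the constant 60, so the polynomials are coprime and gcd = 1.

1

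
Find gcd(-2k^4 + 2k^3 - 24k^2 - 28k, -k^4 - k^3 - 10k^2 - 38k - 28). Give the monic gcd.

k^3 - k^2 + 12k + 14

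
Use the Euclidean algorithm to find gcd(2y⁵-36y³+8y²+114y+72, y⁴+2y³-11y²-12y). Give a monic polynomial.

Apply the Euclidean algorithm:
  2y⁵-36y³+8y²+114y+72 = (2y-4)(y⁴+2y³-11y²-12y) + (-6y³-12y²+66y+72)
  y⁴+2y³-11y²-12y = (-(1/6)y)(-6y³-12y²+66y+72) + (0)
Last nonzero remainder: -6y³-12y²+66y+72. Dividing through by -6 gives the monic gcd y³+2y²-11y-12.

y³+2y²-11y-12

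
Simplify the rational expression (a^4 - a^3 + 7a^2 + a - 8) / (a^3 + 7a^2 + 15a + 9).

Euclidean algorithm in ℚ[a]:
  a^4 - a^3 + 7a^2 + a - 8 = (a - 8)(a^3 + 7a^2 + 15a + 9) + (48a^2 + 112a + 64)
  a^3 + 7a^2 + 15a + 9 = ((1/48)a + 7/72)(48a^2 + 112a + 64) + ((25/9)a + 25/9)
  48a^2 + 112a + 64 = ((432/25)a + 576/25)((25/9)a + 25/9) + (0)
Last nonzero remainder: (25/9)a + 25/9. Dividing through by 25/9 gives the monic gcd a + 1.
Cancel a + 1 from numerator and denominator to get the reduced form.

(a^3 - 2a^2 + 9a - 8)/(a^2 + 6a + 9)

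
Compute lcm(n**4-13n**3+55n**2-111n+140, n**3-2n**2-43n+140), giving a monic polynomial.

By polynomial division,
  n**4-13n**3+55n**2-111n+140 = (n-11)(n**3-2n**2-43n+140) + (76n**2-724n+1680)
  n**3-2n**2-43n+140 = ((1/76)n+143/1444)(76n**2-724n+1680) + ((2380/361)n-9520/361)
  76n**2-724n+1680 = ((6859/595)n-1083/17)((2380/361)n-9520/361) + (0)
Last nonzero remainder: (2380/361)n-9520/361. Dividing through by 2380/361 gives the monic gcd n-4.
Then lcm(f, g) = f·g / gcd(f, g); expanding and making the result monic gives the answer.

n**6-11n**5-6n**4+454n**3-2007n**2+4165n-4900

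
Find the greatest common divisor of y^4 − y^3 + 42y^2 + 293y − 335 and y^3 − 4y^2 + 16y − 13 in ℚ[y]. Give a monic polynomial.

y − 1

Apply the Euclidean algorithm:
  y^4 − y^3 + 42y^2 + 293y − 335 = (y + 3)(y^3 − 4y^2 + 16y − 13) + (38y^2 + 258y − 296)
  y^3 − 4y^2 + 16y − 13 = ((1/38)y − 205/722)(38y^2 + 258y − 296) + ((35033/361)y − 35033/361)
  38y^2 + 258y − 296 = ((13718/35033)y + 106856/35033)((35033/361)y − 35033/361) + (0)
Last nonzero remainder: (35033/361)y − 35033/361. Dividing through by 35033/361 gives the monic gcd y − 1.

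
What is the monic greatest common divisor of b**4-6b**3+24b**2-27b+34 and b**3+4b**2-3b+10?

b**2-b+2

Euclidean algorithm in ℚ[b]:
  b**4-6b**3+24b**2-27b+34 = (b-10)(b**3+4b**2-3b+10) + (67b**2-67b+134)
  b**3+4b**2-3b+10 = ((1/67)b+5/67)(67b**2-67b+134) + (0)
Last nonzero remainder: 67b**2-67b+134. Dividing through by 67 gives the monic gcd b**2-b+2.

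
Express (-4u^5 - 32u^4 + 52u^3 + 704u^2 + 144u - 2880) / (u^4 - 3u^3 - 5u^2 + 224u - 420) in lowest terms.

By polynomial division,
  -4u^5 - 32u^4 + 52u^3 + 704u^2 + 144u - 2880 = (-4u - 44)(u^4 - 3u^3 - 5u^2 + 224u - 420) + (-100u^3 + 1380u^2 + 8320u - 21360)
  u^4 - 3u^3 - 5u^2 + 224u - 420 = (-(1/100)u - 27/250)(-100u^3 + 1380u^2 + 8320u - 21360) + ((5681/25)u^2 + (22724/25)u - 68172/25)
  -100u^3 + 1380u^2 + 8320u - 21360 = (-(2500/5681)u + 44500/5681)((5681/25)u^2 + (22724/25)u - 68172/25) + (0)
Last nonzero remainder: (5681/25)u^2 + (22724/25)u - 68172/25. Dividing through by 5681/25 gives the monic gcd u^2 + 4u - 12.
Cancel u^2 + 4u - 12 from numerator and denominator to get the reduced form.

(-4u^3 - 16u^2 + 68u + 240)/(u^2 - 7u + 35)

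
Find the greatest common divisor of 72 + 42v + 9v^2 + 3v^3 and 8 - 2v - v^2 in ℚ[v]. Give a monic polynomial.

1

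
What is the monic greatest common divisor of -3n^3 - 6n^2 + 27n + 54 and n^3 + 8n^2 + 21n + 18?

Euclidean algorithm in ℚ[n]:
  -3n^3 - 6n^2 + 27n + 54 = (-3)(n^3 + 8n^2 + 21n + 18) + (18n^2 + 90n + 108)
  n^3 + 8n^2 + 21n + 18 = ((1/18)n + 1/6)(18n^2 + 90n + 108) + (0)
Last nonzero remainder: 18n^2 + 90n + 108. Dividing through by 18 gives the monic gcd n^2 + 5n + 6.

n^2 + 5n + 6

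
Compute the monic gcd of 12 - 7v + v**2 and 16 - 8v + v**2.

-4 + v

By polynomial division,
  v**2 - 7v + 12 = (v**2 - 8v + 16) + (v - 4)
  v**2 - 8v + 16 = (v - 4)(v - 4) + (0)
The last nonzero remainder v - 4 is already monic.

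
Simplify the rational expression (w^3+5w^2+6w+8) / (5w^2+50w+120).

(w^2+w+2)/(5w+30)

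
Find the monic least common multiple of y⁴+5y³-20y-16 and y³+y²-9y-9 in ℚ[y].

y⁶+5y⁵-9y⁴-65y³-16y²+180y+144

Repeated division with remainder:
  y⁴+5y³-20y-16 = (y+4)(y³+y²-9y-9) + (5y²+25y+20)
  y³+y²-9y-9 = ((1/5)y-4/5)(5y²+25y+20) + (7y+7)
  5y²+25y+20 = ((5/7)y+20/7)(7y+7) + (0)
Last nonzero remainder: 7y+7. Dividing through by 7 gives the monic gcd y+1.
Then lcm(f, g) = f·g / gcd(f, g); expanding and making the result monic gives the answer.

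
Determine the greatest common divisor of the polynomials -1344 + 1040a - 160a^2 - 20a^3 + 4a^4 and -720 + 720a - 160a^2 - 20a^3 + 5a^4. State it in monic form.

12 - 8a + a^2

Euclidean algorithm in ℚ[a]:
  4a^4 - 20a^3 - 160a^2 + 1040a - 1344 = (4/5)(5a^4 - 20a^3 - 160a^2 + 720a - 720) + (-4a^3 - 32a^2 + 464a - 768)
  5a^4 - 20a^3 - 160a^2 + 720a - 720 = (-(5/4)a + 15)(-4a^3 - 32a^2 + 464a - 768) + (900a^2 - 7200a + 10800)
  -4a^3 - 32a^2 + 464a - 768 = (-(1/225)a - 16/225)(900a^2 - 7200a + 10800) + (0)
Last nonzero remainder: 900a^2 - 7200a + 10800. Dividing through by 900 gives the monic gcd a^2 - 8a + 12.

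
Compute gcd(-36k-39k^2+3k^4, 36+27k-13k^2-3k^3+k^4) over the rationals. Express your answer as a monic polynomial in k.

Repeated division with remainder:
  3k^4-39k^2-36k = (3)(k^4-3k^3-13k^2+27k+36) + (9k^3-117k-108)
  k^4-3k^3-13k^2+27k+36 = ((1/9)k-1/3)(9k^3-117k-108) + (0)
Last nonzero remainder: 9k^3-117k-108. Dividing through by 9 gives the monic gcd k^3-13k-12.

-12-13k+k^3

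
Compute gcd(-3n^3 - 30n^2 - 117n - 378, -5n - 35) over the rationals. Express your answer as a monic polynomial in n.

Apply the Euclidean algorithm:
  -3n^3 - 30n^2 - 117n - 378 = ((3/5)n^2 + (9/5)n + 54/5)(-5n - 35) + (0)
Last nonzero remainder: -5n - 35. Dividing through by -5 gives the monic gcd n + 7.

n + 7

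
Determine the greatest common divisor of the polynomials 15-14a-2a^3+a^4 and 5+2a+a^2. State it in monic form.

5+2a+a^2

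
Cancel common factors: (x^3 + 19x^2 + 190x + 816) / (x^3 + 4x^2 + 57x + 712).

(x^2 + 11x + 102)/(x^2 − 4x + 89)

Euclidean algorithm in ℚ[x]:
  x^3 + 19x^2 + 190x + 816 = (x^3 + 4x^2 + 57x + 712) + (15x^2 + 133x + 104)
  x^3 + 4x^2 + 57x + 712 = ((1/15)x − 73/225)(15x^2 + 133x + 104) + ((20974/225)x + 167792/225)
  15x^2 + 133x + 104 = ((3375/20974)x + 2925/20974)((20974/225)x + 167792/225) + (0)
Last nonzero remainder: (20974/225)x + 167792/225. Dividing through by 20974/225 gives the monic gcd x + 8.
Cancel x + 8 from numerator and denominator to get the reduced form.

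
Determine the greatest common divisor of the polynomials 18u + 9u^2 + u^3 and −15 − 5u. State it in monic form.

Euclidean algorithm in ℚ[u]:
  u^3 + 9u^2 + 18u = (−(1/5)u^2 − (6/5)u)(−5u − 15) + (0)
Last nonzero remainder: −5u − 15. Dividing through by −5 gives the monic gcd u + 3.

3 + u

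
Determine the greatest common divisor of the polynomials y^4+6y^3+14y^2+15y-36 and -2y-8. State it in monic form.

y+4

Euclidean algorithm in ℚ[y]:
  y^4+6y^3+14y^2+15y-36 = (-(1/2)y^3-y^2-3y+9/2)(-2y-8) + (0)
Last nonzero remainder: -2y-8. Dividing through by -2 gives the monic gcd y+4.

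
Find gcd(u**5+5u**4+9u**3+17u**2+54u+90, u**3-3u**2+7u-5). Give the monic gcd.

Apply the Euclidean algorithm:
  u**5+5u**4+9u**3+17u**2+54u+90 = (u**2+8u+26)(u**3-3u**2+7u-5) + (44u**2-88u+220)
  u**3-3u**2+7u-5 = ((1/44)u-1/44)(44u**2-88u+220) + (0)
Last nonzero remainder: 44u**2-88u+220. Dividing through by 44 gives the monic gcd u**2-2u+5.

u**2-2u+5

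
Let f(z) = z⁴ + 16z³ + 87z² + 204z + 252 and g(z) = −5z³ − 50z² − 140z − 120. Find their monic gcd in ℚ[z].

By polynomial division,
  z⁴ + 16z³ + 87z² + 204z + 252 = (−(1/5)z − 6/5)(−5z³ − 50z² − 140z − 120) + (−z² + 12z + 108)
  −5z³ − 50z² − 140z − 120 = (5z + 110)(−z² + 12z + 108) + (−2000z − 12000)
  −z² + 12z + 108 = ((1/2000)z − 9/1000)(−2000z − 12000) + (0)
Last nonzero remainder: −2000z − 12000. Dividing through by −2000 gives the monic gcd z + 6.

z + 6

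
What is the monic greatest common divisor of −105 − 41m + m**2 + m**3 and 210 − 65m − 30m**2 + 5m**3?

Apply the Euclidean algorithm:
  m**3 + m**2 − 41m − 105 = (1/5)(5m**3 − 30m**2 − 65m + 210) + (7m**2 − 28m − 147)
  5m**3 − 30m**2 − 65m + 210 = ((5/7)m − 10/7)(7m**2 − 28m − 147) + (0)
Last nonzero remainder: 7m**2 − 28m − 147. Dividing through by 7 gives the monic gcd m**2 − 4m − 21.

−21 − 4m + m**2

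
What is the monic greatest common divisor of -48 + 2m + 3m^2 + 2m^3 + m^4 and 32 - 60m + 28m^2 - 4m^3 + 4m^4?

8 + m + m^2

By polynomial division,
  m^4 + 2m^3 + 3m^2 + 2m - 48 = (1/4)(4m^4 - 4m^3 + 28m^2 - 60m + 32) + (3m^3 - 4m^2 + 17m - 56)
  4m^4 - 4m^3 + 28m^2 - 60m + 32 = ((4/3)m + 4/9)(3m^3 - 4m^2 + 17m - 56) + ((64/9)m^2 + (64/9)m + 512/9)
  3m^3 - 4m^2 + 17m - 56 = ((27/64)m - 63/64)((64/9)m^2 + (64/9)m + 512/9) + (0)
Last nonzero remainder: (64/9)m^2 + (64/9)m + 512/9. Dividing through by 64/9 gives the monic gcd m^2 + m + 8.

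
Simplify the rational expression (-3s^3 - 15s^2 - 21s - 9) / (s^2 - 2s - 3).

Euclidean algorithm in ℚ[s]:
  -3s^3 - 15s^2 - 21s - 9 = (-3s - 21)(s^2 - 2s - 3) + (-72s - 72)
  s^2 - 2s - 3 = (-(1/72)s + 1/24)(-72s - 72) + (0)
Last nonzero remainder: -72s - 72. Dividing through by -72 gives the monic gcd s + 1.
Cancel s + 1 from numerator and denominator to get the reduced form.

(-3s^2 - 12s - 9)/(s - 3)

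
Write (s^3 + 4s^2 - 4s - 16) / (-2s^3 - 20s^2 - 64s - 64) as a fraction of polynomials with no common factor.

(-s + 2)/(2s + 8)

Apply the Euclidean algorithm:
  s^3 + 4s^2 - 4s - 16 = (-1/2)(-2s^3 - 20s^2 - 64s - 64) + (-6s^2 - 36s - 48)
  -2s^3 - 20s^2 - 64s - 64 = ((1/3)s + 4/3)(-6s^2 - 36s - 48) + (0)
Last nonzero remainder: -6s^2 - 36s - 48. Dividing through by -6 gives the monic gcd s^2 + 6s + 8.
Cancel s^2 + 6s + 8 from numerator and denominator to get the reduced form.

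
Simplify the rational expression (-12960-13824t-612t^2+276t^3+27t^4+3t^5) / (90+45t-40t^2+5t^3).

(2160+504t+42t^2+3t^3)/(-15+5t)

Apply the Euclidean algorithm:
  3t^5+27t^4+276t^3-612t^2-13824t-12960 = ((3/5)t^2+(51/5)t+657/5)(5t^3-40t^2+45t+90) + (4131t^2-20655t-24786)
  5t^3-40t^2+45t+90 = ((5/4131)t-5/1377)(4131t^2-20655t-24786) + (0)
Last nonzero remainder: 4131t^2-20655t-24786. Dividing through by 4131 gives the monic gcd t^2-5t-6.
Cancel t^2-5t-6 from numerator and denominator to get the reduced form.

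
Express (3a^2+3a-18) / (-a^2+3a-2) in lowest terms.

Repeated division with remainder:
  3a^2+3a-18 = (-3)(-a^2+3a-2) + (12a-24)
  -a^2+3a-2 = (-(1/12)a+1/12)(12a-24) + (0)
Last nonzero remainder: 12a-24. Dividing through by 12 gives the monic gcd a-2.
Cancel a-2 from numerator and denominator to get the reduced form.

(-3a-9)/(a-1)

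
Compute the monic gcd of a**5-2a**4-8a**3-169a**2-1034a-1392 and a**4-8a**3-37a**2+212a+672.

a**2-5a-24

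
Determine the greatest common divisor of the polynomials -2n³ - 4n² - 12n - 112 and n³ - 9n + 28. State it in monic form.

By polynomial division,
  -2n³ - 4n² - 12n - 112 = (-2)(n³ - 9n + 28) + (-4n² - 30n - 56)
  n³ - 9n + 28 = (-(1/4)n + 15/8)(-4n² - 30n - 56) + ((133/4)n + 133)
  -4n² - 30n - 56 = (-(16/133)n - 8/19)((133/4)n + 133) + (0)
Last nonzero remainder: (133/4)n + 133. Dividing through by 133/4 gives the monic gcd n + 4.

n + 4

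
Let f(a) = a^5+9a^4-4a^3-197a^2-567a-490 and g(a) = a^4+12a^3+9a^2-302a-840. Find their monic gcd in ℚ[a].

a^2+2a-35

By polynomial division,
  a^5+9a^4-4a^3-197a^2-567a-490 = (a-3)(a^4+12a^3+9a^2-302a-840) + (23a^3+132a^2-633a-3010)
  a^4+12a^3+9a^2-302a-840 = ((1/23)a+144/529)(23a^3+132a^2-633a-3010) + ((312/529)a^2+(624/529)a-10920/529)
  23a^3+132a^2-633a-3010 = ((12167/312)a+22747/156)((312/529)a^2+(624/529)a-10920/529) + (0)
Last nonzero remainder: (312/529)a^2+(624/529)a-10920/529. Dividing through by 312/529 gives the monic gcd a^2+2a-35.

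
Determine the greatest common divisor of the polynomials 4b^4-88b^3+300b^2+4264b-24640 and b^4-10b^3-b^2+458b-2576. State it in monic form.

b^2-b-56

Repeated division with remainder:
  4b^4-88b^3+300b^2+4264b-24640 = (4)(b^4-10b^3-b^2+458b-2576) + (-48b^3+304b^2+2432b-14336)
  b^4-10b^3-b^2+458b-2576 = (-(1/48)b+11/144)(-48b^3+304b^2+2432b-14336) + ((238/9)b^2-(238/9)b-13328/9)
  -48b^3+304b^2+2432b-14336 = (-(216/119)b+1152/119)((238/9)b^2-(238/9)b-13328/9) + (0)
Last nonzero remainder: (238/9)b^2-(238/9)b-13328/9. Dividing through by 238/9 gives the monic gcd b^2-b-56.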